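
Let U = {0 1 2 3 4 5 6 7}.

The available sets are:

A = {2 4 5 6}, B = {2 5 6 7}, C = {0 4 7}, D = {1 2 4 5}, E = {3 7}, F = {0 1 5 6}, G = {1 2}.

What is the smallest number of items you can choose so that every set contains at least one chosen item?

H = {0, 2, 7} meets every set (each contains at least one member of H), and |H| = 3.
No choice of 2 items meets every set, so 3 is the minimum.

3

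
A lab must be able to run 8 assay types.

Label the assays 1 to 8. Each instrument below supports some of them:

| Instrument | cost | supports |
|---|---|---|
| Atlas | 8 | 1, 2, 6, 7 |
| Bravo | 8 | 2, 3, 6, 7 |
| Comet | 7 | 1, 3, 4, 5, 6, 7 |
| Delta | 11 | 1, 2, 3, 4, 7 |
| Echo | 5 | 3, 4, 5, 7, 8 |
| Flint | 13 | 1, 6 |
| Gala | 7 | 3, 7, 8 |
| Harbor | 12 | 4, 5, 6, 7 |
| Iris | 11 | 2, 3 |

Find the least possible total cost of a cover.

Atlas, Echo together cover every assay (Atlas ∪ Echo = {1, 2, 3, 4, 5, 6, 7, 8}); total cost 8 + 5 = 13.
No covering selection has total cost below 13.

13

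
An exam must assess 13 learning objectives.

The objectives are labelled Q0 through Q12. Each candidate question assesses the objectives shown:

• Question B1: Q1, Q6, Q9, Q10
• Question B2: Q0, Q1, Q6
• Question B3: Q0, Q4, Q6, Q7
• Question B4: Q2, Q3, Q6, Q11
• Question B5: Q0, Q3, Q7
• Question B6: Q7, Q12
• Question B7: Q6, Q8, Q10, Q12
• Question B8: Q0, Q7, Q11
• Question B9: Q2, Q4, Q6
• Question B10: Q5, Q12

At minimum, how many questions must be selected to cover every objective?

B1 and B3 and B4 and B7 and B10 together: B1 ∪ B3 ∪ B4 ∪ B7 ∪ B10 = {Q0, Q1, Q2, Q3, Q4, Q5, Q6, Q7, Q8, Q9, Q10, Q11, Q12} — every objective is covered.
No 4 of the 10 questions cover everything (all 210 combinations miss at least one objective), so 5 is optimal.

5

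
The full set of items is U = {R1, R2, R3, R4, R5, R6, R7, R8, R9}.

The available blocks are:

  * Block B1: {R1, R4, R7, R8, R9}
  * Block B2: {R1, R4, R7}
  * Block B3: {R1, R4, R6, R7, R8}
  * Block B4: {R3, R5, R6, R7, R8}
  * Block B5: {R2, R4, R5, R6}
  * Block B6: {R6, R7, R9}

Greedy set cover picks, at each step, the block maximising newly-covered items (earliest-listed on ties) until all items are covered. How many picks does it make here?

3

Greedy: pick B1 (covers 5 new) → pick B4 (covers 3 new) → pick B5 (covers 1 new). Total picks: 3.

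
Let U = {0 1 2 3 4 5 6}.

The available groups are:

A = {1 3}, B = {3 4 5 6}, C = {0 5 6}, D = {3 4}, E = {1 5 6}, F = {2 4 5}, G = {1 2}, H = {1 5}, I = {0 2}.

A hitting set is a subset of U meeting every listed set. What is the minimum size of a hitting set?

Take T = {0, 1, 4}. Each listed group contains at least one of these, so T is a hitting set of size 3.
The groups D, E, I are pairwise disjoint, so any hitting set needs a separate element for each — at least 3. Hence 3 is optimal.

3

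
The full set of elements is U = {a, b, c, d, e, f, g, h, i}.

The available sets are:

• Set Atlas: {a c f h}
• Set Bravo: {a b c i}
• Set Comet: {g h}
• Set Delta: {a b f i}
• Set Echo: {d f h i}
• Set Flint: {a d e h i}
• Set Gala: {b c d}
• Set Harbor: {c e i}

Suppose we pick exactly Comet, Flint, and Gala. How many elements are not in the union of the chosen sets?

1

Union of Comet, Flint, Gala = {a, b, c, d, e, g, h, i}.
Not covered: f — 1 element.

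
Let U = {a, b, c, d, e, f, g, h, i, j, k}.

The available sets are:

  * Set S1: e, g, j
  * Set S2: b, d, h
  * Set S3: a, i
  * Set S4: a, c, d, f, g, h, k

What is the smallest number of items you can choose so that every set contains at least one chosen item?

3

T = {a, h, j} meets every set (each contains at least one member of T), and |T| = 3.
The sets S1, S2, S3 are pairwise disjoint, so any hitting set needs a separate item for each — at least 3. Hence 3 is optimal.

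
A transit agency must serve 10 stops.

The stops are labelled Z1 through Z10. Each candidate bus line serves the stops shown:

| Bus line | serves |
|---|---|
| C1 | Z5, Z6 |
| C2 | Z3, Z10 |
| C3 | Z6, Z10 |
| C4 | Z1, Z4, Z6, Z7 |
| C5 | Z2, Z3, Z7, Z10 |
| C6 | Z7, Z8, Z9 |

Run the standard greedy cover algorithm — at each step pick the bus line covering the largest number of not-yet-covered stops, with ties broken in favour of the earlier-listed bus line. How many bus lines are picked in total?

4

Greedy: pick C4 (covers 4 new) → pick C5 (covers 3 new) → pick C6 (covers 2 new) → pick C1 (covers 1 new). Total picks: 4.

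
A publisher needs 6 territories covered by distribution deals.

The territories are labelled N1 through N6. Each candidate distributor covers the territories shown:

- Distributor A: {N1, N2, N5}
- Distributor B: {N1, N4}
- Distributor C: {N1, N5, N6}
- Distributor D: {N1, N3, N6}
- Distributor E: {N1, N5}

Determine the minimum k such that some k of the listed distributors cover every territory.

3

A and B and D together: A ∪ B ∪ D = {N1, N2, N3, N4, N5, N6} — every territory is covered.
Only A contains N2, so A is forced; the remaining 3 territories need at least 2 more distributors (each remaining distributor adds at most 2) — so at least 3 distributors are needed, and 3 is optimal.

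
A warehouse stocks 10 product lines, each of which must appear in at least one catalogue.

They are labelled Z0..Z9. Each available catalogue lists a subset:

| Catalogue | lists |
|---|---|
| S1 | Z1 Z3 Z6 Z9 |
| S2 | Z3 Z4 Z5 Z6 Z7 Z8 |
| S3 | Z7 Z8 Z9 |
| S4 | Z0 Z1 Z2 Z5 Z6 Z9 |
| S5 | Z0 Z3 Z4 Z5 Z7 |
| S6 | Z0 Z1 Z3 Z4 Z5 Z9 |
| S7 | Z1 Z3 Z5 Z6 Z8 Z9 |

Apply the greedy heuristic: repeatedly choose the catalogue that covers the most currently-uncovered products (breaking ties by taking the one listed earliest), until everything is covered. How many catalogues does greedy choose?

Greedy: pick S2 (covers 6 new) → pick S4 (covers 4 new). Total picks: 2.

2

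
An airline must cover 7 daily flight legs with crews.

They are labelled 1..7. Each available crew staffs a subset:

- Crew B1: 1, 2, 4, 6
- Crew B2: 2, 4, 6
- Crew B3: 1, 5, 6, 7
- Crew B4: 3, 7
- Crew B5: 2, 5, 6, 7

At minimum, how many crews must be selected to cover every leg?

3

Take {B2, B3, B4}. Their union is {1, 2, 3, 4, 5, 6, 7}, which is all 7 legs.
Only B4 contains 3, so B4 is forced; the remaining 5 legs need at least 2 more crews (each remaining crew adds at most 4) — so at least 3 crews are needed, and 3 is optimal.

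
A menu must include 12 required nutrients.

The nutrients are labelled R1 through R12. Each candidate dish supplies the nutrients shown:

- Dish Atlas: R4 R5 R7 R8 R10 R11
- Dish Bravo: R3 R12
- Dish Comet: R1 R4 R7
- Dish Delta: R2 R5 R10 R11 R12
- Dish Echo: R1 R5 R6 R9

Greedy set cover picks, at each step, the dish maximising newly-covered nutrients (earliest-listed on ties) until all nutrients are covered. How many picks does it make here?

Greedy: pick Atlas (covers 6 new) → pick Echo (covers 3 new) → pick Bravo (covers 2 new) → pick Delta (covers 1 new). Total picks: 4.

4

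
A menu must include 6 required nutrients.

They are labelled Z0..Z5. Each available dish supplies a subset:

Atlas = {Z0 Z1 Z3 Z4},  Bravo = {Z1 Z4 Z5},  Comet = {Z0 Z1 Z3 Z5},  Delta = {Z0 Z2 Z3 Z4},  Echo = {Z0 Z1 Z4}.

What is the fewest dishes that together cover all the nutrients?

2

Comet and Delta together: Comet ∪ Delta = {Z0, Z1, Z2, Z3, Z4, Z5} — every nutrient is covered.
No single dish has all 6 nutrients (the largest, Atlas, has 4), so 2 is optimal.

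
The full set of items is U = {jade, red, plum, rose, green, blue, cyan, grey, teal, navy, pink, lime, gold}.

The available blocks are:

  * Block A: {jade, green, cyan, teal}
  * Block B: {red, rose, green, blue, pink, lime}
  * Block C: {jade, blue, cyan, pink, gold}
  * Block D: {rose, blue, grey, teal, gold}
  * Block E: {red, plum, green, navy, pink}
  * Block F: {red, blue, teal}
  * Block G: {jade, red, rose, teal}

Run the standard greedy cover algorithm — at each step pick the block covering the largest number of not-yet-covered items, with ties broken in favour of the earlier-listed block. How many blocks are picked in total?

Greedy: pick B (covers 6 new) → pick A (covers 3 new) → pick D (covers 2 new) → pick E (covers 2 new). Total picks: 4.

4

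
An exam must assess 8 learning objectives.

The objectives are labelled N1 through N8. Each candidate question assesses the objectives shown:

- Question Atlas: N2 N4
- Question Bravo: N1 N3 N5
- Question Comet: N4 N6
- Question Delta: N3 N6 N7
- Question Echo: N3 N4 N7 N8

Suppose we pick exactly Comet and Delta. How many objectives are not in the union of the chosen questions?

4

Union of Comet, Delta = {N3, N4, N6, N7}.
Not covered: N1, N2, N5, N8 — 4 objectives.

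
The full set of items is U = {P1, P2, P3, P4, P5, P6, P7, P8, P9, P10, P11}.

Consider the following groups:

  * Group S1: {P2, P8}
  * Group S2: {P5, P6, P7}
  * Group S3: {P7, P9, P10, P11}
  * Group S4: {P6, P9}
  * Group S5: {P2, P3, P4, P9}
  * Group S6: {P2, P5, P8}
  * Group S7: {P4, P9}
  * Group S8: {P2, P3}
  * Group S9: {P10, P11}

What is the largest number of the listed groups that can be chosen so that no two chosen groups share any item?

4

S2, S7, S8, S9 are pairwise disjoint (S2={P5,P6,P7}; S7={P4,P9}; S8={P2,P3}; S9={P10,P11}).
Every remaining group overlaps one of these, and no 5 of the listed groups are pairwise disjoint, so 4 is the maximum.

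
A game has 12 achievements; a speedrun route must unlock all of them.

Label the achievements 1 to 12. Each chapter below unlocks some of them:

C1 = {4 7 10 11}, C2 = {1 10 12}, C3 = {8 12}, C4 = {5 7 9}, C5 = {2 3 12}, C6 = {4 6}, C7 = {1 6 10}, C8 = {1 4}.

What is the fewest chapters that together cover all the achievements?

5

Take {C1, C3, C4, C5, C7}. Their union is {1, 2, 3, 4, 5, 6, 7, 8, 9, 10, 11, 12}, which is all 12 achievements.
No 4 of the 8 chapters cover everything (all 70 combinations miss at least one achievement), so 5 is optimal.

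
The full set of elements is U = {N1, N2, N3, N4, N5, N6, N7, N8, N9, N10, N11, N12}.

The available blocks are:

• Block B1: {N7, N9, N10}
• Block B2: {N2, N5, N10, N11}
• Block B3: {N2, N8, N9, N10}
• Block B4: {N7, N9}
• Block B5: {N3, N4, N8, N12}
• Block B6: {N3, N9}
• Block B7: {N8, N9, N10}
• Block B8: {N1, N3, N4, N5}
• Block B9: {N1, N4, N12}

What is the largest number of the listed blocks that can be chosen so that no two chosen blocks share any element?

3

B2, B6, B9 are pairwise disjoint (B2={N2,N5,N10,N11}; B6={N3,N9}; B9={N1,N4,N12}).
Every remaining block overlaps one of these, and no 4 of the listed blocks are pairwise disjoint, so 3 is the maximum.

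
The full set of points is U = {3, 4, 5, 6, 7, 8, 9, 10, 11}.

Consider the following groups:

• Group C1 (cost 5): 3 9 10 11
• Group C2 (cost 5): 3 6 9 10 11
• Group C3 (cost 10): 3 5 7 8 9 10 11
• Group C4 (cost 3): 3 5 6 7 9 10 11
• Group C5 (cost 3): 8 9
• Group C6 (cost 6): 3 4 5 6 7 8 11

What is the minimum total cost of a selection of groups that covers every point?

9

C4, C6 together cover every point (C4 ∪ C6 = {3, 4, 5, 6, 7, 8, 9, 10, 11}); total cost 3 + 6 = 9.
The greedy pick C4, C5, C6 costs 12; no covering selection beats 9.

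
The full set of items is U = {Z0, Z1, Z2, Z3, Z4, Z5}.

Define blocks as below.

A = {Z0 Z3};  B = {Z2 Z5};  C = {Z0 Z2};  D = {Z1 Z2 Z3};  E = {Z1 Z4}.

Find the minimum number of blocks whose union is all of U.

A, B, and E cover everything between them: the union {Z0, Z1, Z2, Z3, Z4, Z5} is all of U.
Only E contains Z4, so E is forced; the remaining 4 items need at least 2 more blocks (each remaining block adds at most 2) — so at least 3 blocks are needed, and 3 is optimal.

3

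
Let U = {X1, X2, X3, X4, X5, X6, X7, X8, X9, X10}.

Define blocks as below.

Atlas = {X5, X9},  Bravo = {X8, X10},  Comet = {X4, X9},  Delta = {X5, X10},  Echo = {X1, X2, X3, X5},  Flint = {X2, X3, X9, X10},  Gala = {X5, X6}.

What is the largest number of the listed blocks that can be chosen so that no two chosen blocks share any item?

3

Bravo, Comet, Echo are pairwise disjoint (Bravo={X8,X10}; Comet={X4,X9}; Echo={X1,X2,X3,X5}).
Every remaining block overlaps one of these, and no 4 of the listed blocks are pairwise disjoint, so 3 is the maximum.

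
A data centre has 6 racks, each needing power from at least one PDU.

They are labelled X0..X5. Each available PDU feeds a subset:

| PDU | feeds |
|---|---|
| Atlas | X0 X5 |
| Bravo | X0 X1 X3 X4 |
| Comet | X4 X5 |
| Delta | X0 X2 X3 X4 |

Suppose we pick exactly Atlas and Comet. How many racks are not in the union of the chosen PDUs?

Union of Atlas, Comet = {X0, X4, X5}.
Not covered: X1, X2, X3 — 3 racks.

3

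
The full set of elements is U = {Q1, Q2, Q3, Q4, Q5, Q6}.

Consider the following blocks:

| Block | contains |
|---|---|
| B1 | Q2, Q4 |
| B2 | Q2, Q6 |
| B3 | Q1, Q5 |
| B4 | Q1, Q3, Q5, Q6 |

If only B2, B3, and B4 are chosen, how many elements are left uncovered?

Union of B2, B3, B4 = {Q1, Q2, Q3, Q5, Q6}.
Not covered: Q4 — 1 element.

1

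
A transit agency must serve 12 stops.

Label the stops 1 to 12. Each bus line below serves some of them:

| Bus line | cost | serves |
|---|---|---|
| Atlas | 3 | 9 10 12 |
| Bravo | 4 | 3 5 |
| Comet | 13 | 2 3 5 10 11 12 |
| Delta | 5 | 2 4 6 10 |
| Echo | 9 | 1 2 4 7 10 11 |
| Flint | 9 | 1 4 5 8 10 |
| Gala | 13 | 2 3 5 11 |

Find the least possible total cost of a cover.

Atlas, Bravo, Delta, Echo, Flint together cover every stop (Atlas ∪ Bravo ∪ Delta ∪ Echo ∪ Flint = {1, 2, 3, 4, 5, 6, 7, 8, 9, 10, 11, 12}); total cost 3 + 4 + 5 + 9 + 9 = 30.
No covering selection has total cost below 30.

30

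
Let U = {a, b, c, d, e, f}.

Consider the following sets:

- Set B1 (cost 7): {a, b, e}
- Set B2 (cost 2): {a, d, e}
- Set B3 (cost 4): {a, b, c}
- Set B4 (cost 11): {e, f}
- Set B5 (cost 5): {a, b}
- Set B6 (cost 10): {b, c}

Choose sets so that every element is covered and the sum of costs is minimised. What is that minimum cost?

B2, B3, B4 together cover every element (B2 ∪ B3 ∪ B4 = {a, b, c, d, e, f}); total cost 2 + 4 + 11 = 17.
No covering selection has total cost below 17.

17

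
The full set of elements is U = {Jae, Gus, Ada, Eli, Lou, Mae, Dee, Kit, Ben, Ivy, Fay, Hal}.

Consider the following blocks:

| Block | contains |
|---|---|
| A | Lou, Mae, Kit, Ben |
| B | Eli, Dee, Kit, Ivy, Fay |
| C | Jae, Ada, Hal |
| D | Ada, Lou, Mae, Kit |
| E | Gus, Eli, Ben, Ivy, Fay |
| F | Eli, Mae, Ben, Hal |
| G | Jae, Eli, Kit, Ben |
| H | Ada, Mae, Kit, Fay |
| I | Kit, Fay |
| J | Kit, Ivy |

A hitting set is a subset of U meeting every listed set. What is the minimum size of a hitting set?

The 3 elements {Kit, Ben, Hal} hit every block.
No choice of 2 elements meets every block, so 3 is the minimum.

3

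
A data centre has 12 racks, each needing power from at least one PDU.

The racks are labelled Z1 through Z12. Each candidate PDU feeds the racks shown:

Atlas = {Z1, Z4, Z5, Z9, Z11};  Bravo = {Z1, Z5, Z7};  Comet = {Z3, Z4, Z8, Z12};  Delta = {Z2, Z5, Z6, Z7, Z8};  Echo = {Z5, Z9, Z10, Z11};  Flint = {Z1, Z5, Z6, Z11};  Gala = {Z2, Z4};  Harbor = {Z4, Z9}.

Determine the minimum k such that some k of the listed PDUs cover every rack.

4

Take {Atlas, Comet, Delta, Echo}. Their union is {Z1, Z2, Z3, Z4, Z5, Z6, Z7, Z8, Z9, Z10, Z11, Z12}, which is all 12 racks.
No 3 of the 8 PDUs cover everything (all 56 combinations miss at least one rack), so 4 is optimal.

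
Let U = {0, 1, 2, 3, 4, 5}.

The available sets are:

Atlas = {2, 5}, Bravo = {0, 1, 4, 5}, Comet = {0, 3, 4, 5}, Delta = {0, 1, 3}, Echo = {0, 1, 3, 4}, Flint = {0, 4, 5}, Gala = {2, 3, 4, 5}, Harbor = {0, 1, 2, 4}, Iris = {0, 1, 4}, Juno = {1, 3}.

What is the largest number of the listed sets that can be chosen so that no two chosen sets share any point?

2

Atlas, Juno are pairwise disjoint (Atlas={2,5}; Juno={1,3}).
Every remaining set overlaps one of these, and no 3 of the listed sets are pairwise disjoint, so 2 is the maximum.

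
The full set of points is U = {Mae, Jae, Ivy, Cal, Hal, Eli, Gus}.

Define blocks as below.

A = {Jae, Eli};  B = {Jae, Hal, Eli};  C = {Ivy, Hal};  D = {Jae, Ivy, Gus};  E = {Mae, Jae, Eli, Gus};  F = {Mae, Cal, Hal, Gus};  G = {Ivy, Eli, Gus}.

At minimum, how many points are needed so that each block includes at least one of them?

3

Take H = {Mae, Ivy, Eli}. Each listed block contains at least one of these, so H is a hitting set of size 3.
No choice of 2 points meets every block, so 3 is the minimum.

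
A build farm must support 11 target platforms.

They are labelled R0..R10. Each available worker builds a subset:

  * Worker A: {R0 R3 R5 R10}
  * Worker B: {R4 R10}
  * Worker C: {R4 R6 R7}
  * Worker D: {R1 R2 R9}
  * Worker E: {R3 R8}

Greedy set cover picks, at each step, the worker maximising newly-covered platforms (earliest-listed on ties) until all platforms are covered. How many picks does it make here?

Greedy: pick A (covers 4 new) → pick C (covers 3 new) → pick D (covers 3 new) → pick E (covers 1 new). Total picks: 4.

4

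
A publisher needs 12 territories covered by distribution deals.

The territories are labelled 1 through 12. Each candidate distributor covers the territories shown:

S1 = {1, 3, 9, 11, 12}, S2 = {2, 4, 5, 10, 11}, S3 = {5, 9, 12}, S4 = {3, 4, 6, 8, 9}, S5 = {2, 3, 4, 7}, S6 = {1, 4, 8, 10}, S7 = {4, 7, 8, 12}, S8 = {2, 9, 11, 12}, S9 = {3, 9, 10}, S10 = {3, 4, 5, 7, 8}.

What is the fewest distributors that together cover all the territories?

Take {S2, S4, S6, S7}. Their union is {1, 2, 3, 4, 5, 6, 7, 8, 9, 10, 11, 12}, which is all 12 territories.
No 3 of the 10 distributors cover everything (all 120 combinations miss at least one territory), so 4 is optimal.

4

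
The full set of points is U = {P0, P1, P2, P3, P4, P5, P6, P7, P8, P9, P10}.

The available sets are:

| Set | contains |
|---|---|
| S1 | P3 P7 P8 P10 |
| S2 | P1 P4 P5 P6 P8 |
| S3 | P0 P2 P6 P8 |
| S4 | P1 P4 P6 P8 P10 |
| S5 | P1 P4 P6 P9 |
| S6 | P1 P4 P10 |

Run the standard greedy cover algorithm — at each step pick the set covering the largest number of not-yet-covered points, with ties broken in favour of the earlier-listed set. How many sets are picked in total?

Greedy: pick S2 (covers 5 new) → pick S1 (covers 3 new) → pick S3 (covers 2 new) → pick S5 (covers 1 new). Total picks: 4.

4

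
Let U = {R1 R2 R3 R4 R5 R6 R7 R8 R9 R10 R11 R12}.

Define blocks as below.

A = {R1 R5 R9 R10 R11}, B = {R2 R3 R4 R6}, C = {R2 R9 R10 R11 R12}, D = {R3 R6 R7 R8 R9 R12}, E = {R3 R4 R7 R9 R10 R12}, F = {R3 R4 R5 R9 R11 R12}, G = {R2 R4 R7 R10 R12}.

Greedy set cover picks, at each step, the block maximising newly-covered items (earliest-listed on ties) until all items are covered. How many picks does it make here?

Greedy: pick D (covers 6 new) → pick A (covers 4 new) → pick B (covers 2 new). Total picks: 3.

3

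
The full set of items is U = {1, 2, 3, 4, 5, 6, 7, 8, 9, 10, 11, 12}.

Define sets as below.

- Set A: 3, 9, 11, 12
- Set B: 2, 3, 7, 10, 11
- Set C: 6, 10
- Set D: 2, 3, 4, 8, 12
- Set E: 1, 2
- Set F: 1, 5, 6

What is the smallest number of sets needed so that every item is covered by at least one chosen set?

Take {A, B, D, F}. Their union is {1, 2, 3, 4, 5, 6, 7, 8, 9, 10, 11, 12}, which is all 12 items.
Only D contains 4, so D is forced; the remaining 7 items need at least 3 more sets (each remaining set adds at most 3) — so at least 4 sets are needed, and 4 is optimal.

4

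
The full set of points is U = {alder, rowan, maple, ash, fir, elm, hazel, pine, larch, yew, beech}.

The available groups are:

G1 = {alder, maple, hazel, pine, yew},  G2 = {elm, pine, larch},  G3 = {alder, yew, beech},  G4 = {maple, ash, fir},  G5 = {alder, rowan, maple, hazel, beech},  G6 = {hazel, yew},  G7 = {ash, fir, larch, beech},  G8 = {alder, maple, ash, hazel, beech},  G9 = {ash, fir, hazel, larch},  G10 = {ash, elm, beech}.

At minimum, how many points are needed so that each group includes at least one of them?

4

H = {ash, larch, yew, beech} meets every group (each contains at least one member of H), and |H| = 4.
No choice of 3 points meets every group, so 4 is the minimum.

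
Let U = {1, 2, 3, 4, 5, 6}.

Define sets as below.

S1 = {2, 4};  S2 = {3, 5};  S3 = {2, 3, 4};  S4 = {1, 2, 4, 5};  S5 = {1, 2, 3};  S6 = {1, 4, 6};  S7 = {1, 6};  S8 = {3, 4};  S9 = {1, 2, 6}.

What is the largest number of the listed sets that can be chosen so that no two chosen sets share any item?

3

S1, S2, S7 are pairwise disjoint (S1={2,4}; S2={3,5}; S7={1,6}).
Every remaining set overlaps one of these, and no 4 of the listed sets are pairwise disjoint, so 3 is the maximum.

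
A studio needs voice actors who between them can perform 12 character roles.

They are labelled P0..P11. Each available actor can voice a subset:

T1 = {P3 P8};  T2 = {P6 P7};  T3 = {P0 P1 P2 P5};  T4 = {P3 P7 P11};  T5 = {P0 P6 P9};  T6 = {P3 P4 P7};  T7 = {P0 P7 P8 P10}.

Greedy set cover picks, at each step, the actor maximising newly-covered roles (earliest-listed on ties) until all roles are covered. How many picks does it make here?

Greedy: pick T3 (covers 4 new) → pick T4 (covers 3 new) → pick T5 (covers 2 new) → pick T7 (covers 2 new) → pick T6 (covers 1 new). Total picks: 5.

5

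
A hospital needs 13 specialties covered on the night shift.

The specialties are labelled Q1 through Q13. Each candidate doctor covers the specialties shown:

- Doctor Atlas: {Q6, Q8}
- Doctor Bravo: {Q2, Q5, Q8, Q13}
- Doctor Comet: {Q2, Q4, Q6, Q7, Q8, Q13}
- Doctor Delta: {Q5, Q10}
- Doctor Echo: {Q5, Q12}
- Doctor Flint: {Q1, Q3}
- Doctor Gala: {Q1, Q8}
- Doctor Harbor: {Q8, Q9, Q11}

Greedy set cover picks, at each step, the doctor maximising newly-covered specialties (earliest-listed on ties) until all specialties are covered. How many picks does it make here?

5

Greedy: pick Comet (covers 6 new) → pick Delta (covers 2 new) → pick Flint (covers 2 new) → pick Harbor (covers 2 new) → pick Echo (covers 1 new). Total picks: 5.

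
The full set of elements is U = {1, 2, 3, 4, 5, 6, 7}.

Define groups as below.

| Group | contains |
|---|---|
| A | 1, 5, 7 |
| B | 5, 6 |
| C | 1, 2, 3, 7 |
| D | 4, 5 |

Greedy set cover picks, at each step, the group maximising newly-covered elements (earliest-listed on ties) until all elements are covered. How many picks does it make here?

3

Greedy: pick C (covers 4 new) → pick B (covers 2 new) → pick D (covers 1 new). Total picks: 3.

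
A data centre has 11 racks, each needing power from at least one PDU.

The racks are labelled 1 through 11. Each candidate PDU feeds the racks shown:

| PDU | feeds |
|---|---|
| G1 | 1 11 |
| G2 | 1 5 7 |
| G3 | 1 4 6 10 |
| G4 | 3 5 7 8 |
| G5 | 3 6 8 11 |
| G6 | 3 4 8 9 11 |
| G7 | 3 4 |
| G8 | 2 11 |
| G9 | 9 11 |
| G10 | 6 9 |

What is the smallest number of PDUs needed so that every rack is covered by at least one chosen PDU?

G3 and G4 and G8 and G10 together: G3 ∪ G4 ∪ G8 ∪ G10 = {1, 2, 3, 4, 5, 6, 7, 8, 9, 10, 11} — every rack is covered.
Only G8 contains 2, so G8 is forced; the remaining 9 racks need at least 3 more PDUs (each remaining PDU adds at most 4) — so at least 4 PDUs are needed, and 4 is optimal.

4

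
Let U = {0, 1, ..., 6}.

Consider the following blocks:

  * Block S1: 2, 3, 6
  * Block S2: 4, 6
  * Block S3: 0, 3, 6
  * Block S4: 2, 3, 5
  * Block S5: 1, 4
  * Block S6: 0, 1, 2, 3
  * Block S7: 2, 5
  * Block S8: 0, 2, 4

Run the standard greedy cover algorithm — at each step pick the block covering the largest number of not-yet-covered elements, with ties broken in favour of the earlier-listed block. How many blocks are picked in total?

Greedy: pick S6 (covers 4 new) → pick S2 (covers 2 new) → pick S4 (covers 1 new). Total picks: 3.

3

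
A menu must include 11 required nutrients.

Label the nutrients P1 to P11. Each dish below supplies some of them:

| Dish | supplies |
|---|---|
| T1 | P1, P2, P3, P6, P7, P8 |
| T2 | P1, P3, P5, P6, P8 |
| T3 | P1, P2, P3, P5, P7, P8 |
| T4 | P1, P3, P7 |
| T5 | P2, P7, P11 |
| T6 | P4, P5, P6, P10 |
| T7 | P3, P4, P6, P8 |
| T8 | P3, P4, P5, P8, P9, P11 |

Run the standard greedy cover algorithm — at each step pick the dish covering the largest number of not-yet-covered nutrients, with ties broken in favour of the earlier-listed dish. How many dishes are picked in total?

3

Greedy: pick T1 (covers 6 new) → pick T8 (covers 4 new) → pick T6 (covers 1 new). Total picks: 3.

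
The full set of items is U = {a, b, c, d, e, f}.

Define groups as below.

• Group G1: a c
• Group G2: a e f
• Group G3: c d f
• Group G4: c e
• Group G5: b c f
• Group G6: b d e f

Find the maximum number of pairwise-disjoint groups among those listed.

G1, G6 are pairwise disjoint (G1={a,c}; G6={b,d,e,f}).
Every remaining group overlaps one of these, and no 3 of the listed groups are pairwise disjoint, so 2 is the maximum.

2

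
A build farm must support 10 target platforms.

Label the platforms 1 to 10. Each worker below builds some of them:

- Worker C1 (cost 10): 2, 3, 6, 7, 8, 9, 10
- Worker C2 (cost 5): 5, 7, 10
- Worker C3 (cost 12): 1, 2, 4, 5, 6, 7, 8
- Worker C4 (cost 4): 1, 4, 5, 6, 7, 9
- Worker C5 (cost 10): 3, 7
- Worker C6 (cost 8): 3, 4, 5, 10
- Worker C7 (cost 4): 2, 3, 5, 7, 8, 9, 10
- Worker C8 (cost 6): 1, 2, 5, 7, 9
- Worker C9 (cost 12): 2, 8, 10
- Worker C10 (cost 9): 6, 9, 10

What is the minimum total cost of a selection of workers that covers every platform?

C4, C7 together cover every platform (C4 ∪ C7 = {1, 2, 3, 4, 5, 6, 7, 8, 9, 10}); total cost 4 + 4 = 8.
No covering selection has total cost below 8.

8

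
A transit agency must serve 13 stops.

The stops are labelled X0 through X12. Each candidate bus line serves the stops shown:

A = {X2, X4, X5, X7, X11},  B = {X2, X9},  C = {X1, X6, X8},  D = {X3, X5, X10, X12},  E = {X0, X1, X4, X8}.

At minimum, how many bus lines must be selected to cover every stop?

5

Take {A, B, C, D, E}. Their union is {X0, X1, X2, X3, X4, X5, X6, X7, X8, X9, X10, X11, X12}, which is all 13 stops.
No 4 of the 5 bus lines cover everything (all 5 combinations miss at least one stop), so 5 is optimal.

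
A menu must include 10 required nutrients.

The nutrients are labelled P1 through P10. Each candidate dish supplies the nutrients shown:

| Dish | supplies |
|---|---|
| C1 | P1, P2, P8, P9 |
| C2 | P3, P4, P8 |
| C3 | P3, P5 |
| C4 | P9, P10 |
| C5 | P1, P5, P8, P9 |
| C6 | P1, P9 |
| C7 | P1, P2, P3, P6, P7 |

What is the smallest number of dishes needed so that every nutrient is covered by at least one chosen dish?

C2 and C4 and C5 and C7 together: C2 ∪ C4 ∪ C5 ∪ C7 = {P1, P2, P3, P4, P5, P6, P7, P8, P9, P10} — every nutrient is covered.
No 3 of the 7 dishes cover everything (all 35 combinations miss at least one nutrient), so 4 is optimal.

4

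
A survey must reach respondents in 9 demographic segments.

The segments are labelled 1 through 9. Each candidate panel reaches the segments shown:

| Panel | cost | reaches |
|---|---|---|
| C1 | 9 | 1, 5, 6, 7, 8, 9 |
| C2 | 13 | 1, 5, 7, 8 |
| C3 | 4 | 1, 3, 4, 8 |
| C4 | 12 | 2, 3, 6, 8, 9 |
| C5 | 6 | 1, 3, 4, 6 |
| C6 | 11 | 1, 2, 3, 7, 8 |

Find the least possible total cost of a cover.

24

C1, C3, C6 together cover every segment (C1 ∪ C3 ∪ C6 = {1, 2, 3, 4, 5, 6, 7, 8, 9}); total cost 9 + 4 + 11 = 24.
No covering selection has total cost below 24.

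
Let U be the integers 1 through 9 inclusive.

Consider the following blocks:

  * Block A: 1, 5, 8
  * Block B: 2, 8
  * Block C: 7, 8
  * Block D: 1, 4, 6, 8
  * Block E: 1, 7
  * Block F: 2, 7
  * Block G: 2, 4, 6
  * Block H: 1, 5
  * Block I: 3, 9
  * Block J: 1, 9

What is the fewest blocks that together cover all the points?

4

A, E, G, and I cover everything between them: the union {1, 2, 3, 4, 5, 6, 7, 8, 9} is all of U.
No 3 of the 10 blocks cover everything (all 120 combinations miss at least one point), so 4 is optimal.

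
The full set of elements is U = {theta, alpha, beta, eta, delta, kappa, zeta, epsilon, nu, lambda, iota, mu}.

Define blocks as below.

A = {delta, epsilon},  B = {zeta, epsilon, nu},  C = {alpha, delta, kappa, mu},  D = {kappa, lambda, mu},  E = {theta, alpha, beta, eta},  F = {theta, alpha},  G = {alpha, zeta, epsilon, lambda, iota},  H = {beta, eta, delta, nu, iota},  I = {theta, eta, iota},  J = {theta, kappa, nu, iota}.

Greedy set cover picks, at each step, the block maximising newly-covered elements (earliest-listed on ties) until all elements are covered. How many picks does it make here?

Greedy: pick G (covers 5 new) → pick H (covers 4 new) → pick C (covers 2 new) → pick E (covers 1 new). Total picks: 4.

4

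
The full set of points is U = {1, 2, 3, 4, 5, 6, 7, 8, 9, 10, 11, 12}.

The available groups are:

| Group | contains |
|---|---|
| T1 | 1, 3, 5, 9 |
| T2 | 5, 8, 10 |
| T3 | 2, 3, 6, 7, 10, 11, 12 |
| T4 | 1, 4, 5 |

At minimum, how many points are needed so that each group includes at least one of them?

Take H = {5, 12}. Each listed group contains at least one of these, so H is a hitting set of size 2.
The groups T3, T4 are pairwise disjoint, so any hitting set needs a separate point for each — at least 2. Hence 2 is optimal.

2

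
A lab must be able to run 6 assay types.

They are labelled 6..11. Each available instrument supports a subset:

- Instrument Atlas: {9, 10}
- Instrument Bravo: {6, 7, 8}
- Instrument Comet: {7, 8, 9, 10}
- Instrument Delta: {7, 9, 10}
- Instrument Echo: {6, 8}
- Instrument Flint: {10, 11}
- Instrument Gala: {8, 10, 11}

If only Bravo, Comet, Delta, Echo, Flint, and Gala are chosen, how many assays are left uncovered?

0

Union of Bravo, Comet, Delta, Echo, Flint, Gala = {6, 7, 8, 9, 10, 11} — that's every assay, so 0 are uncovered.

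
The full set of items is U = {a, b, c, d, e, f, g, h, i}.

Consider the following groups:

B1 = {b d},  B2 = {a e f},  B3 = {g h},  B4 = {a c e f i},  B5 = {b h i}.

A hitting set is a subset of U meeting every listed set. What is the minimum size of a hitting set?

Take T = {a, d, h}. Each listed group contains at least one of these, so T is a hitting set of size 3.
The groups B1, B3, B4 are pairwise disjoint, so any hitting set needs a separate item for each — at least 3. Hence 3 is optimal.

3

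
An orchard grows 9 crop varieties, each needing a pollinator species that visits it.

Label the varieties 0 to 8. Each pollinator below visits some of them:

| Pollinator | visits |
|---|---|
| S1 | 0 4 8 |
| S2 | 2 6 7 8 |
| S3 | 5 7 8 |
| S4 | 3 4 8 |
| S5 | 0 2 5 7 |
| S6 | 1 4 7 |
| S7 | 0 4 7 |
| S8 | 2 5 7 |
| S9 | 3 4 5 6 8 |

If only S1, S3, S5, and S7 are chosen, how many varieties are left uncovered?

3

Union of S1, S3, S5, S7 = {0, 2, 4, 5, 7, 8}.
Not covered: 1, 3, 6 — 3 varieties.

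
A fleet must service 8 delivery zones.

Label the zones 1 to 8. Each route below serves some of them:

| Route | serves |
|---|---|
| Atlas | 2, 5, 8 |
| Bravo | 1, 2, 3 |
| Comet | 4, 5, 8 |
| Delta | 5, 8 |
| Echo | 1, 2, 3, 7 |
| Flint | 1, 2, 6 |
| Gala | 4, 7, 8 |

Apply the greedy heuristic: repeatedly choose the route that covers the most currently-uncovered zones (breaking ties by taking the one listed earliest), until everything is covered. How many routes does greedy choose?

Greedy: pick Echo (covers 4 new) → pick Comet (covers 3 new) → pick Flint (covers 1 new). Total picks: 3.

3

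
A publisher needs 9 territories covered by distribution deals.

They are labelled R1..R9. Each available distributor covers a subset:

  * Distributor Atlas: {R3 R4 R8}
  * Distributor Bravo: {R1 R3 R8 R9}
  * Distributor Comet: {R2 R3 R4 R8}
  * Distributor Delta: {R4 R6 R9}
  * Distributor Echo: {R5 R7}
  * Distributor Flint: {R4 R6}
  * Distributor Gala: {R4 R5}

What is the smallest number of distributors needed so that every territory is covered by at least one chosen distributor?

Bravo and Comet and Echo and Flint together: Bravo ∪ Comet ∪ Echo ∪ Flint = {R1, R2, R3, R4, R5, R6, R7, R8, R9} — every territory is covered.
Only Bravo contains R1, so Bravo is forced; the remaining 5 territories need at least 3 more distributors (each remaining distributor adds at most 2) — so at least 4 distributors are needed, and 4 is optimal.

4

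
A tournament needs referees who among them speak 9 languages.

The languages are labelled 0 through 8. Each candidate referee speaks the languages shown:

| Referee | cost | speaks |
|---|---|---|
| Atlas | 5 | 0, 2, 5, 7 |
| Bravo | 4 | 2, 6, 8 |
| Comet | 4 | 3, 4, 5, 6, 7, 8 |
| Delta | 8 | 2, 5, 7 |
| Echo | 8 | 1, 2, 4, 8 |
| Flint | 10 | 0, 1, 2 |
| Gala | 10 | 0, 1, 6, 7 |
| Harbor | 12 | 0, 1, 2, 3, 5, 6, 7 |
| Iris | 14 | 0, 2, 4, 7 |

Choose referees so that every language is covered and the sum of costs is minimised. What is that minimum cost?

14

Comet, Flint together cover every language (Comet ∪ Flint = {0, 1, 2, 3, 4, 5, 6, 7, 8}); total cost 4 + 10 = 14.
The greedy pick Comet, Atlas, Echo costs 17; no covering selection beats 14.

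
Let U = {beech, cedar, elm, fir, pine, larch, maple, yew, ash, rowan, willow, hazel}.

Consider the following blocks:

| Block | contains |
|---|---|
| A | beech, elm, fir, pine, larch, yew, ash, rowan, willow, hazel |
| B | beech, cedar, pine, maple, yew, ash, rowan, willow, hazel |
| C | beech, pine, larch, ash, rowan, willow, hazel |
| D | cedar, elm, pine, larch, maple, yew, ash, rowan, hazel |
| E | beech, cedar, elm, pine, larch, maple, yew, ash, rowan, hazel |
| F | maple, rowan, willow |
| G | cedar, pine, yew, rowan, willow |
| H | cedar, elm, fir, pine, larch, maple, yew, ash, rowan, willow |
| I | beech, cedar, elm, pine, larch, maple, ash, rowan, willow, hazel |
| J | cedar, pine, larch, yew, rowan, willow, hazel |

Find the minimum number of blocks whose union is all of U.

2

A and B together: A ∪ B = {beech, cedar, elm, fir, pine, larch, maple, yew, ash, rowan, willow, hazel} — every element is covered.
No single block has all 12 elements (the largest, A, has 10), so 2 is optimal.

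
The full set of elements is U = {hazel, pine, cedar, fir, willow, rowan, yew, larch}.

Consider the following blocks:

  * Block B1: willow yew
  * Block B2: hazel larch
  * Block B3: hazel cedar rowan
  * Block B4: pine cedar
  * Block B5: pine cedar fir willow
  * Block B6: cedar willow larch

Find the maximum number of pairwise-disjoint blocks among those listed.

B1, B2, B4 are pairwise disjoint (B1={willow,yew}; B2={hazel,larch}; B4={pine,cedar}).
Every remaining block overlaps one of these, and no 4 of the listed blocks are pairwise disjoint, so 3 is the maximum.

3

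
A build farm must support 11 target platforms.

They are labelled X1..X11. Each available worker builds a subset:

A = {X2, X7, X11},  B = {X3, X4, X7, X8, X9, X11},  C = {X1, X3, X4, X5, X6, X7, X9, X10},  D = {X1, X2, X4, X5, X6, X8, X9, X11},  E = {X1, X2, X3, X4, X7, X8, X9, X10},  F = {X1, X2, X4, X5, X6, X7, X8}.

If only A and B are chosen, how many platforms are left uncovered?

Union of A, B = {X2, X3, X4, X7, X8, X9, X11}.
Not covered: X1, X5, X6, X10 — 4 platforms.

4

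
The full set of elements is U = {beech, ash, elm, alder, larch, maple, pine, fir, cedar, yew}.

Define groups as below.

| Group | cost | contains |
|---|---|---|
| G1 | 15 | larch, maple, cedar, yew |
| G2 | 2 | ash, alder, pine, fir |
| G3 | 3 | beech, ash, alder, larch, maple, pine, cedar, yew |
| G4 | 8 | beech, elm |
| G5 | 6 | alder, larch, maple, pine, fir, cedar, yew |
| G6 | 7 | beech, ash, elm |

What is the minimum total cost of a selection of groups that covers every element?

G2, G3, G6 together cover every element (G2 ∪ G3 ∪ G6 = {beech, ash, elm, alder, larch, maple, pine, fir, cedar, yew}); total cost 2 + 3 + 7 = 12.
No covering selection has total cost below 12.

12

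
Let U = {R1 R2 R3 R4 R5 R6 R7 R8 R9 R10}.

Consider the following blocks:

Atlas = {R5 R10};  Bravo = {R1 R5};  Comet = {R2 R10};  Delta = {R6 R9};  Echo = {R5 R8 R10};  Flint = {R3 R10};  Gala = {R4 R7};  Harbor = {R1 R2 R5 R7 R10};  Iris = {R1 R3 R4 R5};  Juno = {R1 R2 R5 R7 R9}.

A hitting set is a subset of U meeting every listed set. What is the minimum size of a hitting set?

4

H = {R4, R5, R6, R10} meets every block (each contains at least one member of H), and |H| = 4.
The blocks Bravo, Delta, Flint, Gala are pairwise disjoint, so any hitting set needs a separate element for each — at least 4. Hence 4 is optimal.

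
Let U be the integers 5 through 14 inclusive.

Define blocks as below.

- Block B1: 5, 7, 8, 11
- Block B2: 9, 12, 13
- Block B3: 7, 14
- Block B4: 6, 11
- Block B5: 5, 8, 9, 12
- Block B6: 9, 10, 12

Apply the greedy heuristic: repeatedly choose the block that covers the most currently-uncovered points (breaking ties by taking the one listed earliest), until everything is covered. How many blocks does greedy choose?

5

Greedy: pick B1 (covers 4 new) → pick B2 (covers 3 new) → pick B3 (covers 1 new) → pick B4 (covers 1 new) → pick B6 (covers 1 new). Total picks: 5.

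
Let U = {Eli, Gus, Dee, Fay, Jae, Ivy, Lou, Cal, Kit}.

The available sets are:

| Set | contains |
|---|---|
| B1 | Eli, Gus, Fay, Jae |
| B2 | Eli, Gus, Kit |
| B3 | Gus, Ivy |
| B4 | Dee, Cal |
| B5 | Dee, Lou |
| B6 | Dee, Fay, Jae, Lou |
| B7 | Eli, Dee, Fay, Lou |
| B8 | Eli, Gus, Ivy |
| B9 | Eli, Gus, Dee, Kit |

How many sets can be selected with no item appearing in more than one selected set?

B1, B4 are pairwise disjoint (B1={Eli,Gus,Fay,Jae}; B4={Dee,Cal}).
Every remaining set overlaps one of these, and no 3 of the listed sets are pairwise disjoint, so 2 is the maximum.

2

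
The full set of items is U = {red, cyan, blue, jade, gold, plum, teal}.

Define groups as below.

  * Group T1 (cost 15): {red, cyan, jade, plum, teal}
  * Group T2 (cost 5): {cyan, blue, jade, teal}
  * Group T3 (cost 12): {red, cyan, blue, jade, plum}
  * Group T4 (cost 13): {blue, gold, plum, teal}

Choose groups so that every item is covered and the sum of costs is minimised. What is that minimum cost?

25

T3, T4 together cover every item (T3 ∪ T4 = {red, cyan, blue, jade, gold, plum, teal}); total cost 12 + 13 = 25.
The greedy pick T2, T3, T4 costs 30; no covering selection beats 25.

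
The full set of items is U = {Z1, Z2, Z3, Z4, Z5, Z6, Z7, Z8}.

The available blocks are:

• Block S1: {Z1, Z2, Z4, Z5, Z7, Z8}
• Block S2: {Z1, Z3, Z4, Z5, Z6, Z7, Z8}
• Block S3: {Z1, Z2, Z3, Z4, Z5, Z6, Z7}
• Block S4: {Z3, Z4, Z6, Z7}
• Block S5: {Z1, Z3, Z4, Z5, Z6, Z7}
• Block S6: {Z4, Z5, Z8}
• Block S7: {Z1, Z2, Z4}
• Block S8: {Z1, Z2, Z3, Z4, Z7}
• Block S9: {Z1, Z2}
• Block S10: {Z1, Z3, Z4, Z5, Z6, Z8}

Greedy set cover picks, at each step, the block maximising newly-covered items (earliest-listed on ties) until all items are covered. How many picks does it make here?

Greedy: pick S2 (covers 7 new) → pick S1 (covers 1 new). Total picks: 2.

2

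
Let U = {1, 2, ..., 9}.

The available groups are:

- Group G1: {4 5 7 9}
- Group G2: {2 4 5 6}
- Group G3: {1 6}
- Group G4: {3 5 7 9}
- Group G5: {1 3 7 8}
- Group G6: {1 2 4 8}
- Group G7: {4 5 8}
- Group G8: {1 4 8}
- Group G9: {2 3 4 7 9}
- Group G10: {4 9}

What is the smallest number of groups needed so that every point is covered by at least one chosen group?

G2, G5, and G9 cover everything between them: the union {1, 2, 3, 4, 5, 6, 7, 8, 9} is all of U.
No 2 of the 10 groups cover everything (all 45 combinations miss at least one point), so 3 is optimal.

3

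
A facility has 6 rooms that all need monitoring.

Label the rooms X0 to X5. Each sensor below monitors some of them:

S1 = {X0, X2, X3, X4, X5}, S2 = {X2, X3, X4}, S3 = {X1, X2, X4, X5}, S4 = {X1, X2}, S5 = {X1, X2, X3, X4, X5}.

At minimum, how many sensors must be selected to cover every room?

S1 and S3 together: S1 ∪ S3 = {X0, X1, X2, X3, X4, X5} — every room is covered.
No single sensor has all 6 rooms (the largest, S1, has 5), so 2 is optimal.

2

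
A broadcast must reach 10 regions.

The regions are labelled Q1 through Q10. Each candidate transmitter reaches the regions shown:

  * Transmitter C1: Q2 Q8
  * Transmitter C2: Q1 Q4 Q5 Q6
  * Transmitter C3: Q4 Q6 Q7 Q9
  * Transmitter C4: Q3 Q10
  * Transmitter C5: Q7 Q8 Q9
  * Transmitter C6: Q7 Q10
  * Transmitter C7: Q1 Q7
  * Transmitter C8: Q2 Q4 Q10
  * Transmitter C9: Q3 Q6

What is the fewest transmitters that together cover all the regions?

4

C1 and C2 and C3 and C4 together: C1 ∪ C2 ∪ C3 ∪ C4 = {Q1, Q2, Q3, Q4, Q5, Q6, Q7, Q8, Q9, Q10} — every region is covered.
No 3 of the 9 transmitters cover everything (all 84 combinations miss at least one region), so 4 is optimal.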